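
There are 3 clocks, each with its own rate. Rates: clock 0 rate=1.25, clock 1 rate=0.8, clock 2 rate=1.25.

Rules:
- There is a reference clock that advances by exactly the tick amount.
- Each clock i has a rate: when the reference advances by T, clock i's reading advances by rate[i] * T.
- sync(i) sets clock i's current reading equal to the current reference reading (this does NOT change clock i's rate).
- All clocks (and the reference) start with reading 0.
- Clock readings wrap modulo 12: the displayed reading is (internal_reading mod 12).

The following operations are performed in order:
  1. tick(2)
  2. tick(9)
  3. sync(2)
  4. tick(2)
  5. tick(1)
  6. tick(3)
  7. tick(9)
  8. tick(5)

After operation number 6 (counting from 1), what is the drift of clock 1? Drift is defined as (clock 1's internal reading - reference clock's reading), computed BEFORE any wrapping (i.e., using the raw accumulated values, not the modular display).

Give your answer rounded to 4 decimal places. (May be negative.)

Answer: -3.4000

Derivation:
After op 1 tick(2): ref=2.0000 raw=[2.5000 1.6000 2.5000]
After op 2 tick(9): ref=11.0000 raw=[13.7500 8.8000 13.7500]
After op 3 sync(2): ref=11.0000 raw=[13.7500 8.8000 11.0000]
After op 4 tick(2): ref=13.0000 raw=[16.2500 10.4000 13.5000]
After op 5 tick(1): ref=14.0000 raw=[17.5000 11.2000 14.7500]
After op 6 tick(3): ref=17.0000 raw=[21.2500 13.6000 18.5000]
Drift of clock 1 after op 6: 13.6000 - 17.0000 = -3.4000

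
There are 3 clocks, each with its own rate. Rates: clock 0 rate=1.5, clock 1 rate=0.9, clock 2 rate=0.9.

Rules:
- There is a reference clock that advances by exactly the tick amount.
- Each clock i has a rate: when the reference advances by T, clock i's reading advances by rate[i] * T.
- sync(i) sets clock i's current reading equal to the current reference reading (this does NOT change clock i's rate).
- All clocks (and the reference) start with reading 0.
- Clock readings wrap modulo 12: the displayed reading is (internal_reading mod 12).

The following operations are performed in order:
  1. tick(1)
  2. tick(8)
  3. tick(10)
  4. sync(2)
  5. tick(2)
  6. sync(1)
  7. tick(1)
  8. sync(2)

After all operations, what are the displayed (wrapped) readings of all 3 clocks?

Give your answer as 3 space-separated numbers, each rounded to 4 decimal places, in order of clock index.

Answer: 9.0000 9.9000 10.0000

Derivation:
After op 1 tick(1): ref=1.0000 raw=[1.5000 0.9000 0.9000]
After op 2 tick(8): ref=9.0000 raw=[13.5000 8.1000 8.1000]
After op 3 tick(10): ref=19.0000 raw=[28.5000 17.1000 17.1000]
After op 4 sync(2): ref=19.0000 raw=[28.5000 17.1000 19.0000]
After op 5 tick(2): ref=21.0000 raw=[31.5000 18.9000 20.8000]
After op 6 sync(1): ref=21.0000 raw=[31.5000 21.0000 20.8000]
After op 7 tick(1): ref=22.0000 raw=[33.0000 21.9000 21.7000]
After op 8 sync(2): ref=22.0000 raw=[33.0000 21.9000 22.0000]
Wrap final raw readings (mod 12): 33.0000 mod 12 = 9.0000; 21.9000 mod 12 = 9.9000; 22.0000 mod 12 = 10.0000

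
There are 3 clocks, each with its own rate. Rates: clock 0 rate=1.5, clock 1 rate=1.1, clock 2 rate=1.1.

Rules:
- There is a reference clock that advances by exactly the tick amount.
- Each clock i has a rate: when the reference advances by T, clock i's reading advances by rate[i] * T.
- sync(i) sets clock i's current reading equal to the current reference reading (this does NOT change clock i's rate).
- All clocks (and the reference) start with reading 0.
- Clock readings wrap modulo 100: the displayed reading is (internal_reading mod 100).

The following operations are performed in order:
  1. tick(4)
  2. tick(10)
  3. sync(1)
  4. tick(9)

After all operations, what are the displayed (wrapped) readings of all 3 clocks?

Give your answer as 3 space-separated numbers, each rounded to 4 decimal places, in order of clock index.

Answer: 34.5000 23.9000 25.3000

Derivation:
After op 1 tick(4): ref=4.0000 raw=[6.0000 4.4000 4.4000]
After op 2 tick(10): ref=14.0000 raw=[21.0000 15.4000 15.4000]
After op 3 sync(1): ref=14.0000 raw=[21.0000 14.0000 15.4000]
After op 4 tick(9): ref=23.0000 raw=[34.5000 23.9000 25.3000]
Wrap final raw readings (mod 100): 34.5000 mod 100 = 34.5000; 23.9000 mod 100 = 23.9000; 25.3000 mod 100 = 25.3000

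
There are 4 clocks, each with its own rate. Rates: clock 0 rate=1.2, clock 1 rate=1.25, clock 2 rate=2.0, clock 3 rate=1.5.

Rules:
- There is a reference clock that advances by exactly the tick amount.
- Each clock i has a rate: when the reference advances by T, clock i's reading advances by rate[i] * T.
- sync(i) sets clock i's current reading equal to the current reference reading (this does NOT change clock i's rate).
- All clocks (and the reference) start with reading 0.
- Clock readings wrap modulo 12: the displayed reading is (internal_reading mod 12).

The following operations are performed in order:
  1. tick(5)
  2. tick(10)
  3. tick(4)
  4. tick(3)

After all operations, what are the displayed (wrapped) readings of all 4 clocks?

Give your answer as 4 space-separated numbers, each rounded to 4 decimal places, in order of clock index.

After op 1 tick(5): ref=5.0000 raw=[6.0000 6.2500 10.0000 7.5000]
After op 2 tick(10): ref=15.0000 raw=[18.0000 18.7500 30.0000 22.5000]
After op 3 tick(4): ref=19.0000 raw=[22.8000 23.7500 38.0000 28.5000]
After op 4 tick(3): ref=22.0000 raw=[26.4000 27.5000 44.0000 33.0000]
Wrap final raw readings (mod 12): 26.4000 mod 12 = 2.4000; 27.5000 mod 12 = 3.5000; 44.0000 mod 12 = 8.0000; 33.0000 mod 12 = 9.0000

Answer: 2.4000 3.5000 8.0000 9.0000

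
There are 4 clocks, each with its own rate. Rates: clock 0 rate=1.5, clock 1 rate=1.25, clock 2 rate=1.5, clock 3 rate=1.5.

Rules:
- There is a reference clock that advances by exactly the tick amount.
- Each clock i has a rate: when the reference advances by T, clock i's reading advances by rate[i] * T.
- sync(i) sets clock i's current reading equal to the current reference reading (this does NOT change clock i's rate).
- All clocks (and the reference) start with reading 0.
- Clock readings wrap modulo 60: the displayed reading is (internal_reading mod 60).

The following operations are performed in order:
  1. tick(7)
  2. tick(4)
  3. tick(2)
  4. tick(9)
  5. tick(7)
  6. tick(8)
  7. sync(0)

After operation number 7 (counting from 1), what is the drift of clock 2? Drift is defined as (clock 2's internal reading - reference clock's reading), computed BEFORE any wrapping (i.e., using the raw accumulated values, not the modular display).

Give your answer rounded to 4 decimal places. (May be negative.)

Answer: 18.5000

Derivation:
After op 1 tick(7): ref=7.0000 raw=[10.5000 8.7500 10.5000 10.5000]
After op 2 tick(4): ref=11.0000 raw=[16.5000 13.7500 16.5000 16.5000]
After op 3 tick(2): ref=13.0000 raw=[19.5000 16.2500 19.5000 19.5000]
After op 4 tick(9): ref=22.0000 raw=[33.0000 27.5000 33.0000 33.0000]
After op 5 tick(7): ref=29.0000 raw=[43.5000 36.2500 43.5000 43.5000]
After op 6 tick(8): ref=37.0000 raw=[55.5000 46.2500 55.5000 55.5000]
After op 7 sync(0): ref=37.0000 raw=[37.0000 46.2500 55.5000 55.5000]
Drift of clock 2 after op 7: 55.5000 - 37.0000 = 18.5000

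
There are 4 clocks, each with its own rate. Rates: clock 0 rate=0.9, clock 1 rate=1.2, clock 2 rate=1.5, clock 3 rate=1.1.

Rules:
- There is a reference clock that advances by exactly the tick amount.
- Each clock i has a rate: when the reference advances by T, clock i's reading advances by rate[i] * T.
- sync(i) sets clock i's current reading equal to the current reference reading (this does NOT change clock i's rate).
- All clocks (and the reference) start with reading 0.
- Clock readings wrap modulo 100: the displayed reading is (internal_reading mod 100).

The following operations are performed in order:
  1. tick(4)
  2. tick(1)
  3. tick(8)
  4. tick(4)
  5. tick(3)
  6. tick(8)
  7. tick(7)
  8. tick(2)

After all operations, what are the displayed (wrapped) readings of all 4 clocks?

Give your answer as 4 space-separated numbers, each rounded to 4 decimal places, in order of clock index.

After op 1 tick(4): ref=4.0000 raw=[3.6000 4.8000 6.0000 4.4000]
After op 2 tick(1): ref=5.0000 raw=[4.5000 6.0000 7.5000 5.5000]
After op 3 tick(8): ref=13.0000 raw=[11.7000 15.6000 19.5000 14.3000]
After op 4 tick(4): ref=17.0000 raw=[15.3000 20.4000 25.5000 18.7000]
After op 5 tick(3): ref=20.0000 raw=[18.0000 24.0000 30.0000 22.0000]
After op 6 tick(8): ref=28.0000 raw=[25.2000 33.6000 42.0000 30.8000]
After op 7 tick(7): ref=35.0000 raw=[31.5000 42.0000 52.5000 38.5000]
After op 8 tick(2): ref=37.0000 raw=[33.3000 44.4000 55.5000 40.7000]
Wrap final raw readings (mod 100): 33.3000 mod 100 = 33.3000; 44.4000 mod 100 = 44.4000; 55.5000 mod 100 = 55.5000; 40.7000 mod 100 = 40.7000

Answer: 33.3000 44.4000 55.5000 40.7000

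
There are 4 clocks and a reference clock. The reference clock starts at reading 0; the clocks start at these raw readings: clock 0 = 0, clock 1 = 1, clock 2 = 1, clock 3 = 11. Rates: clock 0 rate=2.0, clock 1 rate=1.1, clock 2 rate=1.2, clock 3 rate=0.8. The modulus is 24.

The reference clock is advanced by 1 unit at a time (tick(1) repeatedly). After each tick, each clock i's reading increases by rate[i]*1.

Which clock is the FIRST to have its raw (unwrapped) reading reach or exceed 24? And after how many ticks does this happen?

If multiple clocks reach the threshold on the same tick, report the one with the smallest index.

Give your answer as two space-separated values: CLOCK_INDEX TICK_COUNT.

Answer: 0 12

Derivation:
clock 0: start=0, rate=2.0, needs 24-0 = 24; ticks = ceil(24/2.0) = ceil(12.0000) = 12; reading at tick 12 = 0 + 2.0*12 = 24.0000
clock 1: start=1, rate=1.1, needs 24-1 = 23; ticks = ceil(23/1.1) = ceil(20.9091) = 21; reading at tick 21 = 1 + 1.1*21 = 24.1000
clock 2: start=1, rate=1.2, needs 24-1 = 23; ticks = ceil(23/1.2) = ceil(19.1667) = 20; reading at tick 20 = 1 + 1.2*20 = 25.0000
clock 3: start=11, rate=0.8, needs 24-11 = 13; ticks = ceil(13/0.8) = ceil(16.2500) = 17; reading at tick 17 = 11 + 0.8*17 = 24.6000
Minimum tick count = 12; winners = [0]; smallest index = 0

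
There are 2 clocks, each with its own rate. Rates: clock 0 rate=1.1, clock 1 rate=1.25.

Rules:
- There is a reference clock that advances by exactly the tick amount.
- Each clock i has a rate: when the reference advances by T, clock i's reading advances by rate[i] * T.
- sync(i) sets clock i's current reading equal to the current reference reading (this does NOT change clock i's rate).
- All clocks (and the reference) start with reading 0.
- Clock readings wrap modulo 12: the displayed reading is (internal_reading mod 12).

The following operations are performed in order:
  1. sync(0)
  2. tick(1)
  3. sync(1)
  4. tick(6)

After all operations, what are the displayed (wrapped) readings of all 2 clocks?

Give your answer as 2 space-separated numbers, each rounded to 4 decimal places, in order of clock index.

Answer: 7.7000 8.5000

Derivation:
After op 1 sync(0): ref=0.0000 raw=[0.0000 0.0000]
After op 2 tick(1): ref=1.0000 raw=[1.1000 1.2500]
After op 3 sync(1): ref=1.0000 raw=[1.1000 1.0000]
After op 4 tick(6): ref=7.0000 raw=[7.7000 8.5000]
Wrap final raw readings (mod 12): 7.7000 mod 12 = 7.7000; 8.5000 mod 12 = 8.5000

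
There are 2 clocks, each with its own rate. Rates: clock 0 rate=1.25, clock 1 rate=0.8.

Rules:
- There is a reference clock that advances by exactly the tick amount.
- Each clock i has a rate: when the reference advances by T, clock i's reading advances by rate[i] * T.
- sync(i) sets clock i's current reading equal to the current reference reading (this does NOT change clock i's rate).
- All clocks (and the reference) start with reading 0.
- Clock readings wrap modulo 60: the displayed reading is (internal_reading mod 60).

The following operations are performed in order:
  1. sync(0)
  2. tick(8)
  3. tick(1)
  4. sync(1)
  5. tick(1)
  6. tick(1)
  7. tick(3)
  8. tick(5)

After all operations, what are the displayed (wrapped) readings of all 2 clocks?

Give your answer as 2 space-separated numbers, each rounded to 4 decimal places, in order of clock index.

After op 1 sync(0): ref=0.0000 raw=[0.0000 0.0000]
After op 2 tick(8): ref=8.0000 raw=[10.0000 6.4000]
After op 3 tick(1): ref=9.0000 raw=[11.2500 7.2000]
After op 4 sync(1): ref=9.0000 raw=[11.2500 9.0000]
After op 5 tick(1): ref=10.0000 raw=[12.5000 9.8000]
After op 6 tick(1): ref=11.0000 raw=[13.7500 10.6000]
After op 7 tick(3): ref=14.0000 raw=[17.5000 13.0000]
After op 8 tick(5): ref=19.0000 raw=[23.7500 17.0000]
Wrap final raw readings (mod 60): 23.7500 mod 60 = 23.7500; 17.0000 mod 60 = 17.0000

Answer: 23.7500 17.0000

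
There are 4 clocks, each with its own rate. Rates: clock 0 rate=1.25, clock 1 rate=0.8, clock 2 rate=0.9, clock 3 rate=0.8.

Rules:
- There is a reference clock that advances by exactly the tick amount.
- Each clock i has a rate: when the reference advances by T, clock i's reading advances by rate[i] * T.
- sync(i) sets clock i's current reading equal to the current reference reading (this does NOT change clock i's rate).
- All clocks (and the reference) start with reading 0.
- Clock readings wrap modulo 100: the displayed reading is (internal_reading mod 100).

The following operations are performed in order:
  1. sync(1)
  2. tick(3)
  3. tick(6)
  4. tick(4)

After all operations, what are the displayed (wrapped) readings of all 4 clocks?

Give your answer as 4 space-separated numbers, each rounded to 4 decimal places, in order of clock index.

Answer: 16.2500 10.4000 11.7000 10.4000

Derivation:
After op 1 sync(1): ref=0.0000 raw=[0.0000 0.0000 0.0000 0.0000]
After op 2 tick(3): ref=3.0000 raw=[3.7500 2.4000 2.7000 2.4000]
After op 3 tick(6): ref=9.0000 raw=[11.2500 7.2000 8.1000 7.2000]
After op 4 tick(4): ref=13.0000 raw=[16.2500 10.4000 11.7000 10.4000]
Wrap final raw readings (mod 100): 16.2500 mod 100 = 16.2500; 10.4000 mod 100 = 10.4000; 11.7000 mod 100 = 11.7000; 10.4000 mod 100 = 10.4000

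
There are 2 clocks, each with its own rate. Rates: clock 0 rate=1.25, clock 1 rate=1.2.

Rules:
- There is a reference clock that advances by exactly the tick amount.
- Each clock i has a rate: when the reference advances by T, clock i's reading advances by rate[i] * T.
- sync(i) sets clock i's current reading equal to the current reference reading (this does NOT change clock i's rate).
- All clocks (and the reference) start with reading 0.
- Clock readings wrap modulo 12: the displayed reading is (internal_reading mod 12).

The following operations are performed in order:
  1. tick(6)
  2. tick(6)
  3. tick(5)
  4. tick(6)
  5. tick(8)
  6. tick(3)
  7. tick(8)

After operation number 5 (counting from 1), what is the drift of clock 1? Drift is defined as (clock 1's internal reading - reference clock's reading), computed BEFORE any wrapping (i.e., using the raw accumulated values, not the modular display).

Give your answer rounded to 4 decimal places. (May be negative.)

Answer: 6.2000

Derivation:
After op 1 tick(6): ref=6.0000 raw=[7.5000 7.2000]
After op 2 tick(6): ref=12.0000 raw=[15.0000 14.4000]
After op 3 tick(5): ref=17.0000 raw=[21.2500 20.4000]
After op 4 tick(6): ref=23.0000 raw=[28.7500 27.6000]
After op 5 tick(8): ref=31.0000 raw=[38.7500 37.2000]
Drift of clock 1 after op 5: 37.2000 - 31.0000 = 6.2000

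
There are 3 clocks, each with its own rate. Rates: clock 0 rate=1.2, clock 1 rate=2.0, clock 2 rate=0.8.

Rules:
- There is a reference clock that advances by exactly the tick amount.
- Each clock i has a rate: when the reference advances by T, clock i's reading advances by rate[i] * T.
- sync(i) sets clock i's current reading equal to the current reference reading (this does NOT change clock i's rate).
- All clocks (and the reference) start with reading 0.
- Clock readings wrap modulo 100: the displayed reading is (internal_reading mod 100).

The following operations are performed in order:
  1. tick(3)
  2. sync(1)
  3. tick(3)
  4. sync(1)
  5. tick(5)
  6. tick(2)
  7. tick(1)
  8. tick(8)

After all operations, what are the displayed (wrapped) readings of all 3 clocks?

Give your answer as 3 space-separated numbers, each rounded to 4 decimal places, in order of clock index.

Answer: 26.4000 38.0000 17.6000

Derivation:
After op 1 tick(3): ref=3.0000 raw=[3.6000 6.0000 2.4000]
After op 2 sync(1): ref=3.0000 raw=[3.6000 3.0000 2.4000]
After op 3 tick(3): ref=6.0000 raw=[7.2000 9.0000 4.8000]
After op 4 sync(1): ref=6.0000 raw=[7.2000 6.0000 4.8000]
After op 5 tick(5): ref=11.0000 raw=[13.2000 16.0000 8.8000]
After op 6 tick(2): ref=13.0000 raw=[15.6000 20.0000 10.4000]
After op 7 tick(1): ref=14.0000 raw=[16.8000 22.0000 11.2000]
After op 8 tick(8): ref=22.0000 raw=[26.4000 38.0000 17.6000]
Wrap final raw readings (mod 100): 26.4000 mod 100 = 26.4000; 38.0000 mod 100 = 38.0000; 17.6000 mod 100 = 17.6000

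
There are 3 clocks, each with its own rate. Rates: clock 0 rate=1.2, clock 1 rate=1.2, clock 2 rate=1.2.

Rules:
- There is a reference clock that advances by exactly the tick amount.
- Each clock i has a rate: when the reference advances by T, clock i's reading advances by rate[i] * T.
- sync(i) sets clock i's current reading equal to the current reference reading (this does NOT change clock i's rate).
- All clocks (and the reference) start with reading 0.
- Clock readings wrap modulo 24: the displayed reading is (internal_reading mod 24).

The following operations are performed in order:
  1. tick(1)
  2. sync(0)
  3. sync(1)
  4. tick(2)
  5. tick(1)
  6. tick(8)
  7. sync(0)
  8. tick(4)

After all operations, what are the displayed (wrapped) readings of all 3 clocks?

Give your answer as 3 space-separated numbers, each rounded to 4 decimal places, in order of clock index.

After op 1 tick(1): ref=1.0000 raw=[1.2000 1.2000 1.2000]
After op 2 sync(0): ref=1.0000 raw=[1.0000 1.2000 1.2000]
After op 3 sync(1): ref=1.0000 raw=[1.0000 1.0000 1.2000]
After op 4 tick(2): ref=3.0000 raw=[3.4000 3.4000 3.6000]
After op 5 tick(1): ref=4.0000 raw=[4.6000 4.6000 4.8000]
After op 6 tick(8): ref=12.0000 raw=[14.2000 14.2000 14.4000]
After op 7 sync(0): ref=12.0000 raw=[12.0000 14.2000 14.4000]
After op 8 tick(4): ref=16.0000 raw=[16.8000 19.0000 19.2000]
Wrap final raw readings (mod 24): 16.8000 mod 24 = 16.8000; 19.0000 mod 24 = 19.0000; 19.2000 mod 24 = 19.2000

Answer: 16.8000 19.0000 19.2000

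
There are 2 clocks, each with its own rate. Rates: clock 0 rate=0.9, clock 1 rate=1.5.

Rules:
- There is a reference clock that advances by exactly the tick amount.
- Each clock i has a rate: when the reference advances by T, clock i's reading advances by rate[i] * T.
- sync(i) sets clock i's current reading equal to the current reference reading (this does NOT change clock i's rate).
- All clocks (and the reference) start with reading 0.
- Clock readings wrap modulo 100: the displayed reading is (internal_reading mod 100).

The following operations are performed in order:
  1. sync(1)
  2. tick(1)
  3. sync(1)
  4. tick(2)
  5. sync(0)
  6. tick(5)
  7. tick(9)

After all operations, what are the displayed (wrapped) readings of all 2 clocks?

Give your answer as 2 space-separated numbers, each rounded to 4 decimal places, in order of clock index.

Answer: 15.6000 25.0000

Derivation:
After op 1 sync(1): ref=0.0000 raw=[0.0000 0.0000]
After op 2 tick(1): ref=1.0000 raw=[0.9000 1.5000]
After op 3 sync(1): ref=1.0000 raw=[0.9000 1.0000]
After op 4 tick(2): ref=3.0000 raw=[2.7000 4.0000]
After op 5 sync(0): ref=3.0000 raw=[3.0000 4.0000]
After op 6 tick(5): ref=8.0000 raw=[7.5000 11.5000]
After op 7 tick(9): ref=17.0000 raw=[15.6000 25.0000]
Wrap final raw readings (mod 100): 15.6000 mod 100 = 15.6000; 25.0000 mod 100 = 25.0000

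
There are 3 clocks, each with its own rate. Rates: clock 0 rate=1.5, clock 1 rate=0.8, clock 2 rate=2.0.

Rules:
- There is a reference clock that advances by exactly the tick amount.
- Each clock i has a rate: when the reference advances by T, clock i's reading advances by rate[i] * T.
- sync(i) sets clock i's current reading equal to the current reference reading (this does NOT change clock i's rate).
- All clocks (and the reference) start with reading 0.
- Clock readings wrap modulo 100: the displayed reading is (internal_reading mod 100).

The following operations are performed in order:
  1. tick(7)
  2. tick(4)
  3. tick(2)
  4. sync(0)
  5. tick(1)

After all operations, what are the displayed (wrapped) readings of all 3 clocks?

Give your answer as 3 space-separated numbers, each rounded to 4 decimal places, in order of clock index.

After op 1 tick(7): ref=7.0000 raw=[10.5000 5.6000 14.0000]
After op 2 tick(4): ref=11.0000 raw=[16.5000 8.8000 22.0000]
After op 3 tick(2): ref=13.0000 raw=[19.5000 10.4000 26.0000]
After op 4 sync(0): ref=13.0000 raw=[13.0000 10.4000 26.0000]
After op 5 tick(1): ref=14.0000 raw=[14.5000 11.2000 28.0000]
Wrap final raw readings (mod 100): 14.5000 mod 100 = 14.5000; 11.2000 mod 100 = 11.2000; 28.0000 mod 100 = 28.0000

Answer: 14.5000 11.2000 28.0000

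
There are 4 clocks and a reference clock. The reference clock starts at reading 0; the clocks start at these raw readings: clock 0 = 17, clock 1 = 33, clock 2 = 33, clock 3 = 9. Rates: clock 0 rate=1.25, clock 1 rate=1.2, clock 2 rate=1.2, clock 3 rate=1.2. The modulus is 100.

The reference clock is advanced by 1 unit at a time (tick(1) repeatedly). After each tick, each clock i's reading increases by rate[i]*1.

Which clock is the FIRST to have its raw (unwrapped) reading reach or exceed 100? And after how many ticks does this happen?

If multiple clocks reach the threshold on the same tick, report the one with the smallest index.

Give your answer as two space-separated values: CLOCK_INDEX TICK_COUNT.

Answer: 1 56

Derivation:
clock 0: start=17, rate=1.25, needs 100-17 = 83; ticks = ceil(83/1.25) = ceil(66.4000) = 67; reading at tick 67 = 17 + 1.25*67 = 100.7500
clock 1: start=33, rate=1.2, needs 100-33 = 67; ticks = ceil(67/1.2) = ceil(55.8333) = 56; reading at tick 56 = 33 + 1.2*56 = 100.2000
clock 2: start=33, rate=1.2, needs 100-33 = 67; ticks = ceil(67/1.2) = ceil(55.8333) = 56; reading at tick 56 = 33 + 1.2*56 = 100.2000
clock 3: start=9, rate=1.2, needs 100-9 = 91; ticks = ceil(91/1.2) = ceil(75.8333) = 76; reading at tick 76 = 9 + 1.2*76 = 100.2000
Minimum tick count = 56; winners = [1, 2]; smallest index = 1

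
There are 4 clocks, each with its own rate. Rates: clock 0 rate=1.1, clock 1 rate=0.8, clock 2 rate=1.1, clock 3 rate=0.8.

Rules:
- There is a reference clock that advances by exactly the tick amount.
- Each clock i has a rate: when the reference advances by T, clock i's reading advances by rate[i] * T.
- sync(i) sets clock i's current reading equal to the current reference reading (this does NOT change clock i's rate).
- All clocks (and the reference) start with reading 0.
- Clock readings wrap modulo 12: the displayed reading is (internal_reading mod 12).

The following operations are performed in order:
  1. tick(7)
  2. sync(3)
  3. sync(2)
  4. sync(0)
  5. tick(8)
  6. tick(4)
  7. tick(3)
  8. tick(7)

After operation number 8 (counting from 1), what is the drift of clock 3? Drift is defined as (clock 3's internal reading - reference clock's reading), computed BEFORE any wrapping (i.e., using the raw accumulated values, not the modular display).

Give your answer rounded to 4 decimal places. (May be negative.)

Answer: -4.4000

Derivation:
After op 1 tick(7): ref=7.0000 raw=[7.7000 5.6000 7.7000 5.6000]
After op 2 sync(3): ref=7.0000 raw=[7.7000 5.6000 7.7000 7.0000]
After op 3 sync(2): ref=7.0000 raw=[7.7000 5.6000 7.0000 7.0000]
After op 4 sync(0): ref=7.0000 raw=[7.0000 5.6000 7.0000 7.0000]
After op 5 tick(8): ref=15.0000 raw=[15.8000 12.0000 15.8000 13.4000]
After op 6 tick(4): ref=19.0000 raw=[20.2000 15.2000 20.2000 16.6000]
After op 7 tick(3): ref=22.0000 raw=[23.5000 17.6000 23.5000 19.0000]
After op 8 tick(7): ref=29.0000 raw=[31.2000 23.2000 31.2000 24.6000]
Drift of clock 3 after op 8: 24.6000 - 29.0000 = -4.4000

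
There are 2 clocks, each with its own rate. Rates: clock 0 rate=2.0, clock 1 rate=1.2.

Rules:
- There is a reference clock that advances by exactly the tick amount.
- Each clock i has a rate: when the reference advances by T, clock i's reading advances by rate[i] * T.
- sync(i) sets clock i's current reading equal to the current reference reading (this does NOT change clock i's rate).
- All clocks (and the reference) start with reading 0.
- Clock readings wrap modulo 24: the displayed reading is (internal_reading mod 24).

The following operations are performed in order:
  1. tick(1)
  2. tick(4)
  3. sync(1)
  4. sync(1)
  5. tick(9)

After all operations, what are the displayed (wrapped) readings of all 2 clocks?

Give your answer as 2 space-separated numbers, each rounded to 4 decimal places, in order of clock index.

Answer: 4.0000 15.8000

Derivation:
After op 1 tick(1): ref=1.0000 raw=[2.0000 1.2000]
After op 2 tick(4): ref=5.0000 raw=[10.0000 6.0000]
After op 3 sync(1): ref=5.0000 raw=[10.0000 5.0000]
After op 4 sync(1): ref=5.0000 raw=[10.0000 5.0000]
After op 5 tick(9): ref=14.0000 raw=[28.0000 15.8000]
Wrap final raw readings (mod 24): 28.0000 mod 24 = 4.0000; 15.8000 mod 24 = 15.8000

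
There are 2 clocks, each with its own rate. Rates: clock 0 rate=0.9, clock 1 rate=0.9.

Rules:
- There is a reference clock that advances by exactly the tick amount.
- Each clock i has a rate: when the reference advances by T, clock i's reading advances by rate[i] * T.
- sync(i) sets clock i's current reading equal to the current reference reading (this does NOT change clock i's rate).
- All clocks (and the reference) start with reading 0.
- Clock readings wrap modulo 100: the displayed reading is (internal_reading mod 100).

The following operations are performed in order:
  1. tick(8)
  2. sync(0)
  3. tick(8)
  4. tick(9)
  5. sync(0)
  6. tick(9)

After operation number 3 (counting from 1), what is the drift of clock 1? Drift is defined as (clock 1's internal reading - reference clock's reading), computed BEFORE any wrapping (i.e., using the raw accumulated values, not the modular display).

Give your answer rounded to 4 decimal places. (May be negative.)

Answer: -1.6000

Derivation:
After op 1 tick(8): ref=8.0000 raw=[7.2000 7.2000]
After op 2 sync(0): ref=8.0000 raw=[8.0000 7.2000]
After op 3 tick(8): ref=16.0000 raw=[15.2000 14.4000]
Drift of clock 1 after op 3: 14.4000 - 16.0000 = -1.6000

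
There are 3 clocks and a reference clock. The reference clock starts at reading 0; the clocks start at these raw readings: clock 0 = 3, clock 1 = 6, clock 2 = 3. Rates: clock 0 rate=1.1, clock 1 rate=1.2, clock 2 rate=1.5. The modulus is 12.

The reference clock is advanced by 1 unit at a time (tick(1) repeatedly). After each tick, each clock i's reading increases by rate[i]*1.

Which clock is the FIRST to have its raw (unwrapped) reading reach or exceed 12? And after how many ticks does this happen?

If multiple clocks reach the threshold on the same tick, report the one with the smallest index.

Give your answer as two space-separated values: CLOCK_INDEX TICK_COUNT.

Answer: 1 5

Derivation:
clock 0: start=3, rate=1.1, needs 12-3 = 9; ticks = ceil(9/1.1) = ceil(8.1818) = 9; reading at tick 9 = 3 + 1.1*9 = 12.9000
clock 1: start=6, rate=1.2, needs 12-6 = 6; ticks = ceil(6/1.2) = ceil(5.0000) = 5; reading at tick 5 = 6 + 1.2*5 = 12.0000
clock 2: start=3, rate=1.5, needs 12-3 = 9; ticks = ceil(9/1.5) = ceil(6.0000) = 6; reading at tick 6 = 3 + 1.5*6 = 12.0000
Minimum tick count = 5; winners = [1]; smallest index = 1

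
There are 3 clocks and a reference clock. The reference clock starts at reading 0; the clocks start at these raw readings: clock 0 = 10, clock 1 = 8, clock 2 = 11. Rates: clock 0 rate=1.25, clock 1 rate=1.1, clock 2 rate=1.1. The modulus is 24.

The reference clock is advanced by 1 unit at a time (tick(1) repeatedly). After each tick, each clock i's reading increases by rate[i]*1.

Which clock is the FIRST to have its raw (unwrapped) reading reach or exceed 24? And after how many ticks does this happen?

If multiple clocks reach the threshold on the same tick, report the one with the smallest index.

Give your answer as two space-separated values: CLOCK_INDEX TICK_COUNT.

Answer: 0 12

Derivation:
clock 0: start=10, rate=1.25, needs 24-10 = 14; ticks = ceil(14/1.25) = ceil(11.2000) = 12; reading at tick 12 = 10 + 1.25*12 = 25.0000
clock 1: start=8, rate=1.1, needs 24-8 = 16; ticks = ceil(16/1.1) = ceil(14.5455) = 15; reading at tick 15 = 8 + 1.1*15 = 24.5000
clock 2: start=11, rate=1.1, needs 24-11 = 13; ticks = ceil(13/1.1) = ceil(11.8182) = 12; reading at tick 12 = 11 + 1.1*12 = 24.2000
Minimum tick count = 12; winners = [0, 2]; smallest index = 0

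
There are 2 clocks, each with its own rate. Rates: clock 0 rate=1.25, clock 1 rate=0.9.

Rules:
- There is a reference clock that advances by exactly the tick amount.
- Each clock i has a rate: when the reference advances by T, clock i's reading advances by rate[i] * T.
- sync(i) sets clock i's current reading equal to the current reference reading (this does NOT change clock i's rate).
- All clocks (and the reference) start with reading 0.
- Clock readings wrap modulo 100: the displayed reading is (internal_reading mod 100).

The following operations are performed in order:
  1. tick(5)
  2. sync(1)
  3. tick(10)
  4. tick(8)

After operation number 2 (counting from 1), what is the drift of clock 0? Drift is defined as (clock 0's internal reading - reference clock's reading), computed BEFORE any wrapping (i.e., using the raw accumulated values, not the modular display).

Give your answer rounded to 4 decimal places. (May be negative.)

Answer: 1.2500

Derivation:
After op 1 tick(5): ref=5.0000 raw=[6.2500 4.5000]
After op 2 sync(1): ref=5.0000 raw=[6.2500 5.0000]
Drift of clock 0 after op 2: 6.2500 - 5.0000 = 1.2500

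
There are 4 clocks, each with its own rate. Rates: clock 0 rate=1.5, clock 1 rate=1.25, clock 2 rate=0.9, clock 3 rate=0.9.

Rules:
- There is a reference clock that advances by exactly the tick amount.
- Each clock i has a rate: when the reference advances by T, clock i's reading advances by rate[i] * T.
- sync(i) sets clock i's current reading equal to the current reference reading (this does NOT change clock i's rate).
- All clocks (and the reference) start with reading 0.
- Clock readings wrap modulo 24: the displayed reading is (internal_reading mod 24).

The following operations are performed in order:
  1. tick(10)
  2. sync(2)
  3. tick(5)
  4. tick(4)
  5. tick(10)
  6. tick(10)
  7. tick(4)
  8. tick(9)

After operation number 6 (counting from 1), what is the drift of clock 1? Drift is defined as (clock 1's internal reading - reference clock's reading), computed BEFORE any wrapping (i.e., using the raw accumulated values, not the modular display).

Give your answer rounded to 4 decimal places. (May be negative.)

After op 1 tick(10): ref=10.0000 raw=[15.0000 12.5000 9.0000 9.0000]
After op 2 sync(2): ref=10.0000 raw=[15.0000 12.5000 10.0000 9.0000]
After op 3 tick(5): ref=15.0000 raw=[22.5000 18.7500 14.5000 13.5000]
After op 4 tick(4): ref=19.0000 raw=[28.5000 23.7500 18.1000 17.1000]
After op 5 tick(10): ref=29.0000 raw=[43.5000 36.2500 27.1000 26.1000]
After op 6 tick(10): ref=39.0000 raw=[58.5000 48.7500 36.1000 35.1000]
Drift of clock 1 after op 6: 48.7500 - 39.0000 = 9.7500

Answer: 9.7500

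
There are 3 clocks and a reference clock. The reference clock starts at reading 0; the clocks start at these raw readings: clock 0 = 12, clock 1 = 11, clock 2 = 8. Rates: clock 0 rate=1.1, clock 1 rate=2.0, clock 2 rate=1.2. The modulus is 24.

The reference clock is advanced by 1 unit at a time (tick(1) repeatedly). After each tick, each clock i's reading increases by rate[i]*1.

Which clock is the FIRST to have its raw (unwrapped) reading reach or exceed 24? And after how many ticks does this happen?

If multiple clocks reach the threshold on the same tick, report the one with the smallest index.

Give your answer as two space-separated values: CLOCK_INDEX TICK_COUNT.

clock 0: start=12, rate=1.1, needs 24-12 = 12; ticks = ceil(12/1.1) = ceil(10.9091) = 11; reading at tick 11 = 12 + 1.1*11 = 24.1000
clock 1: start=11, rate=2.0, needs 24-11 = 13; ticks = ceil(13/2.0) = ceil(6.5000) = 7; reading at tick 7 = 11 + 2.0*7 = 25.0000
clock 2: start=8, rate=1.2, needs 24-8 = 16; ticks = ceil(16/1.2) = ceil(13.3333) = 14; reading at tick 14 = 8 + 1.2*14 = 24.8000
Minimum tick count = 7; winners = [1]; smallest index = 1

Answer: 1 7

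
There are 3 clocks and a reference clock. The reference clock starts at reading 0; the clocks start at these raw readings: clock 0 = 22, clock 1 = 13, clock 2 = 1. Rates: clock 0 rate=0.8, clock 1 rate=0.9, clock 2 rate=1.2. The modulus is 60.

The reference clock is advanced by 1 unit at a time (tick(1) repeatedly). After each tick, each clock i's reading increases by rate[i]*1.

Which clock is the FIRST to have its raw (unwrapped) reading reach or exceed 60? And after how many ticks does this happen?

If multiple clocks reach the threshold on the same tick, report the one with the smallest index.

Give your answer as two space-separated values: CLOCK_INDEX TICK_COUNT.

Answer: 0 48

Derivation:
clock 0: start=22, rate=0.8, needs 60-22 = 38; ticks = ceil(38/0.8) = ceil(47.5000) = 48; reading at tick 48 = 22 + 0.8*48 = 60.4000
clock 1: start=13, rate=0.9, needs 60-13 = 47; ticks = ceil(47/0.9) = ceil(52.2222) = 53; reading at tick 53 = 13 + 0.9*53 = 60.7000
clock 2: start=1, rate=1.2, needs 60-1 = 59; ticks = ceil(59/1.2) = ceil(49.1667) = 50; reading at tick 50 = 1 + 1.2*50 = 61.0000
Minimum tick count = 48; winners = [0]; smallest index = 0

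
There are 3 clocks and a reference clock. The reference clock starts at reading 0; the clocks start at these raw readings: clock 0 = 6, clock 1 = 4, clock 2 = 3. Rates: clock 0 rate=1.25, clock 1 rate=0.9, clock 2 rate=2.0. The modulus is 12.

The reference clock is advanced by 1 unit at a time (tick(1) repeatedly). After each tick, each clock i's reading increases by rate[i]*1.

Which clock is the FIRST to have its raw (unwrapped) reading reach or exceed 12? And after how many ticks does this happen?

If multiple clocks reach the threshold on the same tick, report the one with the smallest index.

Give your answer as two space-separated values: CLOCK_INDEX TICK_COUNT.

Answer: 0 5

Derivation:
clock 0: start=6, rate=1.25, needs 12-6 = 6; ticks = ceil(6/1.25) = ceil(4.8000) = 5; reading at tick 5 = 6 + 1.25*5 = 12.2500
clock 1: start=4, rate=0.9, needs 12-4 = 8; ticks = ceil(8/0.9) = ceil(8.8889) = 9; reading at tick 9 = 4 + 0.9*9 = 12.1000
clock 2: start=3, rate=2.0, needs 12-3 = 9; ticks = ceil(9/2.0) = ceil(4.5000) = 5; reading at tick 5 = 3 + 2.0*5 = 13.0000
Minimum tick count = 5; winners = [0, 2]; smallest index = 0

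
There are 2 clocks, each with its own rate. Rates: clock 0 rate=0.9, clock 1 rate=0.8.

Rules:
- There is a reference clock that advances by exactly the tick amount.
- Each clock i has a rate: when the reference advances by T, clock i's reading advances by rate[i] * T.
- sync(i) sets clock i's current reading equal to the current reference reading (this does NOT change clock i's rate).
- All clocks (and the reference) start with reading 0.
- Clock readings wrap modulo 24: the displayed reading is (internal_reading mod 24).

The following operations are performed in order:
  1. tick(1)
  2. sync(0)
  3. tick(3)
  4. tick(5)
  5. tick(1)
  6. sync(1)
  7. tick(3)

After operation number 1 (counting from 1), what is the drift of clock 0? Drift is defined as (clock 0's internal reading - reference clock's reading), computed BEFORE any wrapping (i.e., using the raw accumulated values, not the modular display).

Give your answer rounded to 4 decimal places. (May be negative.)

After op 1 tick(1): ref=1.0000 raw=[0.9000 0.8000]
Drift of clock 0 after op 1: 0.9000 - 1.0000 = -0.1000

Answer: -0.1000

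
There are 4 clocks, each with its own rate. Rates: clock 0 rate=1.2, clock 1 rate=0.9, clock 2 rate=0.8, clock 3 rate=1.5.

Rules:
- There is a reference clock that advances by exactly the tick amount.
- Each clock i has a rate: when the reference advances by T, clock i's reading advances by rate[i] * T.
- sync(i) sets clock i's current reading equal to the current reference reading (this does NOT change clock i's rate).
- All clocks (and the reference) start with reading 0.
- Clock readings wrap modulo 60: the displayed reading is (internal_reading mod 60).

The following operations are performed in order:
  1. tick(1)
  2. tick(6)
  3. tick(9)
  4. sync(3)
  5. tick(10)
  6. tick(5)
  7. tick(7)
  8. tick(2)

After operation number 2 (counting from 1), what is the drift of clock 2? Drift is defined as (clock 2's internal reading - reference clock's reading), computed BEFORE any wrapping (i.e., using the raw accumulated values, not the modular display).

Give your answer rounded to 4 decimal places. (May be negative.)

Answer: -1.4000

Derivation:
After op 1 tick(1): ref=1.0000 raw=[1.2000 0.9000 0.8000 1.5000]
After op 2 tick(6): ref=7.0000 raw=[8.4000 6.3000 5.6000 10.5000]
Drift of clock 2 after op 2: 5.6000 - 7.0000 = -1.4000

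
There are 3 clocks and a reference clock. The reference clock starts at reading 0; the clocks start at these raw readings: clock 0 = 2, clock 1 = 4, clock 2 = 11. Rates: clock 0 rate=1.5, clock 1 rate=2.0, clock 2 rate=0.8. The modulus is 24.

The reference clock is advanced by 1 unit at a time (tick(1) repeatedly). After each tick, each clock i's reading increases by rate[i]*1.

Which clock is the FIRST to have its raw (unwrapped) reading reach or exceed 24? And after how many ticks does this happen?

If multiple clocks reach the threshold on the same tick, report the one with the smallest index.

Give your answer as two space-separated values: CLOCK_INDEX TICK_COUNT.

clock 0: start=2, rate=1.5, needs 24-2 = 22; ticks = ceil(22/1.5) = ceil(14.6667) = 15; reading at tick 15 = 2 + 1.5*15 = 24.5000
clock 1: start=4, rate=2.0, needs 24-4 = 20; ticks = ceil(20/2.0) = ceil(10.0000) = 10; reading at tick 10 = 4 + 2.0*10 = 24.0000
clock 2: start=11, rate=0.8, needs 24-11 = 13; ticks = ceil(13/0.8) = ceil(16.2500) = 17; reading at tick 17 = 11 + 0.8*17 = 24.6000
Minimum tick count = 10; winners = [1]; smallest index = 1

Answer: 1 10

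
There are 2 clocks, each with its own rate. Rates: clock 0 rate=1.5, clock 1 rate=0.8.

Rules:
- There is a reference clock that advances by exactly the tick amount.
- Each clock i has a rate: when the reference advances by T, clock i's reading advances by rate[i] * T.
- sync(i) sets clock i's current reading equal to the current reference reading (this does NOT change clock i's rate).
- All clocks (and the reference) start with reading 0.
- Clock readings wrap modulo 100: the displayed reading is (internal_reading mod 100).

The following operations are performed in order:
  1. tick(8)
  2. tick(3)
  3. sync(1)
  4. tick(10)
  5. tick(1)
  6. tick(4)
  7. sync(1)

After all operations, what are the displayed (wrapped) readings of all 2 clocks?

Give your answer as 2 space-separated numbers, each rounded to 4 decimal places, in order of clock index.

After op 1 tick(8): ref=8.0000 raw=[12.0000 6.4000]
After op 2 tick(3): ref=11.0000 raw=[16.5000 8.8000]
After op 3 sync(1): ref=11.0000 raw=[16.5000 11.0000]
After op 4 tick(10): ref=21.0000 raw=[31.5000 19.0000]
After op 5 tick(1): ref=22.0000 raw=[33.0000 19.8000]
After op 6 tick(4): ref=26.0000 raw=[39.0000 23.0000]
After op 7 sync(1): ref=26.0000 raw=[39.0000 26.0000]
Wrap final raw readings (mod 100): 39.0000 mod 100 = 39.0000; 26.0000 mod 100 = 26.0000

Answer: 39.0000 26.0000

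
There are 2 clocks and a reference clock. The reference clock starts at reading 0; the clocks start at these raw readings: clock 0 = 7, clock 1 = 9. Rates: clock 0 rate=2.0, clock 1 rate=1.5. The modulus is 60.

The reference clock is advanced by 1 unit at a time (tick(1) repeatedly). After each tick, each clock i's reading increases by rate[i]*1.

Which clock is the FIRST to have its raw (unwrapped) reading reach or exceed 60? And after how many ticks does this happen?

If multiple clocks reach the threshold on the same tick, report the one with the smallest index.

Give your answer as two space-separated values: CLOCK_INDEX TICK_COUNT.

clock 0: start=7, rate=2.0, needs 60-7 = 53; ticks = ceil(53/2.0) = ceil(26.5000) = 27; reading at tick 27 = 7 + 2.0*27 = 61.0000
clock 1: start=9, rate=1.5, needs 60-9 = 51; ticks = ceil(51/1.5) = ceil(34.0000) = 34; reading at tick 34 = 9 + 1.5*34 = 60.0000
Minimum tick count = 27; winners = [0]; smallest index = 0

Answer: 0 27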